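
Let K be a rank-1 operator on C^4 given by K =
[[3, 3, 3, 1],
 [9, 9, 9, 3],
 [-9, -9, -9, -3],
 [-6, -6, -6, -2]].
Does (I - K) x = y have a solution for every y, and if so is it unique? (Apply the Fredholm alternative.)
(I - K) is singular (det(I - K) = 0, i.e. 1 ∈ sigma(K)). (I - K) x = y is solvable iff y ⊥ ker((I - K)^*) = span{(3, 3, 3, 1)}, i.e. iff 3y_1 + 3y_2 + 3y_3 + y_4 = 0. When solvable, the solutions are x = y + c·(1, 3, -3, -2), c arbitrary (ker(I - K) = span{(1, 3, -3, -2)}, dimension 1).

K has rank 1, so it is an outer product K = u v^T: every row of K is a multiple of one row vector. Reading off the entries, u = (1, 3, -3, -2) and v = (3, 3, 3, 1) (row i of K equals u_i·v^T). A rank-one matrix u v^T satisfies K u = u (v·u) and kills the (3)-dimensional subspace v^⊥, so its characteristic polynomial is lambda^3 (lambda - v·u) with v·u = tr K = 1. Hence the eigenvalues of I - K are 1 (multiplicity 3) and 1 - (1) = 0, so det(I - K) = 0. (Direct check: I - K =
[[-2, -3, -3, -1],
 [-9, -8, -9, -3],
 [9, 9, 10, 3],
 [6, 6, 6, 3]]
has determinant 0.) So 1 is an eigenvalue of K and (I - K) is not invertible. The finite-dimensional Fredholm alternative says: either (I - K) is invertible, or ker(I - K) ≠ {0} and then range(I - K) = ker((I - K)^*)^⊥, with dim ker(I - K) = dim ker((I - K)^*). We are in the second case, so we need both kernels. Kernel of I - K: (I - K) u = u - u (v·u) = u - u = 0, so ker(I - K) = span{u} = span{(1, 3, -3, -2)} (it is exactly 1-dimensional because rank(I - K) = 3). Kernel of the adjoint: K is real, so (I - K)^* = I - K^T = I - v u^T, and (I - v u^T) v = v - v (u·v) = 0; hence ker((I - K)^*) = span{v} = span{(3, 3, 3, 1)}. Therefore (I - K) x = y is solvable iff <y, v> = 0, i.e. iff 3y_1 + 3y_2 + 3y_3 + y_4 = 0. When this holds, K y = u (v·y) = 0, so (I - K) y = y and x = y is a particular solution; the full solution set is the line x = y + c·u = y + c·(1, 3, -3, -2), c ∈ C.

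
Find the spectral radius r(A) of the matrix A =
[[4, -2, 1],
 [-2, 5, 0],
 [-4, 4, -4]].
r(A) ≈ 6.2284

The eigenvalues of A are the roots of its characteristic polynomial. With M = A (coefficients from the trace, the sum of principal 2x2 minors, and det A):
  p(λ) = det(λ I - M) = λ^3 - 5λ^2 - 16λ + 52.
No integer candidate from the rational root theorem (±divisors of 52) is a root, so the roots are irrational. The cubic discriminant is Δ = 50656 > 0, so there are three distinct real roots. p(-4) = -28 and p(-3) = 28 have opposite signs, so a root lies in (-4, -3); Newton's method refines it to λ ≈ -3.5682. p(2) = 8 and p(3) = -14 have opposite signs, so a root lies in (2, 3); Newton's method refines it to λ ≈ 2.3398. p(6) = -8 and p(7) = 38 have opposite signs, so a root lies in (6, 7); Newton's method refines it to λ ≈ 6.2284. Check (Vieta): the three roots sum to 5, matching tr M = 5.
Thus the eigenvalues (to 4 decimals) are -3.5682 (modulus 3.5682); 2.3398 (modulus 2.3398); 6.2284 (modulus 6.2284). The spectral radius is the largest modulus: r(A) ≈ 6.2284. (Cross-check: r(A) ≤ ||A||_2 ≈ 9.2343; equality holds whenever A is normal, though it can also hold for some non-normal A.)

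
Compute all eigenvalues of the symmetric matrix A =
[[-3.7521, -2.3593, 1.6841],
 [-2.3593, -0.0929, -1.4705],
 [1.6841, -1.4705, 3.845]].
sigma(A) ≈ {-5, 0, 5}

A is real symmetric, so its spectrum consists of real eigenvalues. Expanding the characteristic polynomial of the displayed matrix gives
  det(λ I - A) = p(λ) = λ^3 + (0)λ^2 + (-25)λ + (0).
Solving p(λ) = 0 yields eigenvalues ≈ -5, 0, 5. (A is shown rounded to 4 decimals, so these recover the underlying integer eigenvalues to within that precision.)
Verification: the trace of A = 0 equals the sum of eigenvalues 0, and det(A) ≈ 0.0002 matches the eigenvalue product 0.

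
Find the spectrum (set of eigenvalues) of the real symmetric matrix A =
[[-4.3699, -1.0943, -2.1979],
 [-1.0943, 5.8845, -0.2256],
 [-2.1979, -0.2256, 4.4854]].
sigma(A) ≈ {-5, 5, 6}

A is real symmetric, so its spectrum consists of real eigenvalues. Expanding the characteristic polynomial of the displayed matrix gives
  det(λ I - A) = p(λ) = λ^3 + (-6)λ^2 + (-25)λ + (150.0013).
Solving p(λ) = 0 yields eigenvalues ≈ -5, 5, 6. (A is shown rounded to 4 decimals, so these recover the underlying integer eigenvalues to within that precision.)
Verification: the trace of A = 6 equals the sum of eigenvalues 6, and det(A) ≈ -150.0013 matches the eigenvalue product -150.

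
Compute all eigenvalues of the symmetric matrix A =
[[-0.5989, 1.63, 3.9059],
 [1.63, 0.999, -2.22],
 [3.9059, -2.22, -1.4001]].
sigma(A) ≈ {-6, 2, 3}

A is real symmetric, so its spectrum consists of real eigenvalues. Expanding the characteristic polynomial of the displayed matrix gives
  det(λ I - A) = p(λ) = λ^3 + (1)λ^2 + (-24)λ + (36).
Solving p(λ) = 0 yields eigenvalues ≈ -6, 2, 3. (A is shown rounded to 4 decimals, so these recover the underlying integer eigenvalues to within that precision.)
Verification: the trace of A = -1 equals the sum of eigenvalues -1, and det(A) ≈ -35.9994 matches the eigenvalue product -36.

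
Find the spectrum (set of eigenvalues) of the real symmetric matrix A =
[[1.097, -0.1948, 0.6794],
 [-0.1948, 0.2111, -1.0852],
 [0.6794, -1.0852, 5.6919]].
sigma(A) ≈ {0, 1, 6}

A is real symmetric, so its spectrum consists of real eigenvalues. Expanding the characteristic polynomial of the displayed matrix gives
  det(λ I - A) = p(λ) = λ^3 + (-7)λ^2 + (6)λ + (0).
Solving p(λ) = 0 yields eigenvalues ≈ 0, 1, 6. (A is shown rounded to 4 decimals, so these recover the underlying integer eigenvalues to within that precision.)
Verification: the trace of A = 7 equals the sum of eigenvalues 7, and det(A) ≈ 0.0000 matches the eigenvalue product 0.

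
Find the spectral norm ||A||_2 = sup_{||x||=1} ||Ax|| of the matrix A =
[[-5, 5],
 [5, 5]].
||A||_2 = sqrt(50) ≈ 7.0711 (= sqrt(largest eigenvalue of A^T A))

||A||_2 = sigma_max(A) = sqrt(lambda_max(A^T A)). Form the symmetric matrix M = A^T A =
[[50, 0],
 [0, 50]].
Its characteristic polynomial (trace, determinant of M give the coefficients) is
  p(λ) = det(λ I - M) = λ^2 - 100λ + 2500.
For λ^2 - 100λ + 2500 the discriminant is 0. It is a perfect square (0^2), so the roots are rational: λ = (100 ± 0)/2 = 50, 50.
So the eigenvalues of A^T A are ≈ 50, 50 (all ≥ 0, as they must be for A^T A). The largest is λ_max = 50, hence ||A||_2 = sqrt(λ_max) = sqrt(50) ≈ 7.0711.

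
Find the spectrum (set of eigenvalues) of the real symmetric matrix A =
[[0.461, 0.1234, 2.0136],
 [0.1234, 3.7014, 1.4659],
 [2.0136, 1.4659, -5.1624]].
sigma(A) ≈ {-6, 1, 4}

A is real symmetric, so its spectrum consists of real eigenvalues. Expanding the characteristic polynomial of the displayed matrix gives
  det(λ I - A) = p(λ) = λ^3 + (1)λ^2 + (-26)λ + (24).
Solving p(λ) = 0 yields eigenvalues ≈ -6, 1, 4. (A is shown rounded to 4 decimals, so these recover the underlying integer eigenvalues to within that precision.)
Verification: the trace of A = -1 equals the sum of eigenvalues -1, and det(A) ≈ -24.0000 matches the eigenvalue product -24.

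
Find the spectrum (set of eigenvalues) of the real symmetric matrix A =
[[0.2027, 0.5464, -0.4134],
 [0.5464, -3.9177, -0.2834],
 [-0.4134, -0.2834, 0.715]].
sigma(A) ≈ {-4, 0, 1}

A is real symmetric, so its spectrum consists of real eigenvalues. Expanding the characteristic polynomial of the displayed matrix gives
  det(λ I - A) = p(λ) = λ^3 + (3)λ^2 + (-4)λ + (0).
Solving p(λ) = 0 yields eigenvalues ≈ -4, 0, 1. (A is shown rounded to 4 decimals, so these recover the underlying integer eigenvalues to within that precision.)
Verification: the trace of A = -3 equals the sum of eigenvalues -3, and det(A) ≈ 0.0000 matches the eigenvalue product 0.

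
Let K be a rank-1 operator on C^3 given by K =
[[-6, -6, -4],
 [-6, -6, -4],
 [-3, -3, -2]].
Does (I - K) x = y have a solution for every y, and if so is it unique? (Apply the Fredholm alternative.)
(I - K) is invertible (det(I - K) = 15 ≠ 0), so for every y in C^3 the equation (I - K) x = y has a unique solution.

K has rank 1, so it is an outer product K = u v^T: every row of K is a multiple of one row vector. Reading off the entries, u = (2, 2, 1) and v = (-3, -3, -2) (row i of K equals u_i·v^T). A rank-one matrix u v^T satisfies K u = u (v·u) and kills the (2)-dimensional subspace v^⊥, so its characteristic polynomial is lambda^2 (lambda - v·u) with v·u = tr K = -14. Hence the eigenvalues of I - K are 1 (multiplicity 2) and 1 - (-14) = 15, so det(I - K) = 15. (Direct check: I - K =
[[7, 6, 4],
 [6, 7, 4],
 [3, 3, 3]]
has determinant 15.) The finite-dimensional Fredholm alternative says: either (I - K) is invertible, or ker(I - K) ≠ {0} and then range(I - K) = ker((I - K)^*)^⊥, with dim ker(I - K) = dim ker((I - K)^*). Since det(I - K) ≠ 0, 1 is not an eigenvalue of K and ker(I - K) = {0}, so we are in the first case: for every y there is a unique x = (I - K)^(-1) y. Explicitly, by the Sherman–Morrison formula, (I - u v^T)^(-1) = I + u v^T/(1 - v·u), i.e. (I - K)^(-1) = I + K/(15).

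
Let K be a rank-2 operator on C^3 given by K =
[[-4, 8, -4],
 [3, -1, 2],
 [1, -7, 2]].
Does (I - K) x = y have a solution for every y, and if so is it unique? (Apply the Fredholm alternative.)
(I - K) is invertible (det(I - K) = -8 ≠ 0), so for every y in C^3 the equation (I - K) x = y has a unique solution.

K has rank 2 and factors as K = U V^T = u1 v1^T + u2 v2^T with u1 = (-2, 1, 1), v1 = (3, -1, 2), u2 = (2, 0, -2), v2 = (1, 3, 0) (multiplying out reproduces the displayed K). The nonzero eigenvalues of U V^T coincide with those of the 2 x 2 matrix G = V^T U = [[v1·u1, v1·u2], [v2·u1, v2·u2]] = [[-5, 2], [1, 2]], and by the Sylvester determinant identity det(I_3 - U V^T) = det(I_2 - V^T U) = det([[6, -2], [-1, -1]]) = (6)(-1) - (-2)(-1) = -8. (Direct check: I - K =
[[5, -8, 4],
 [-3, 2, -2],
 [-1, 7, -1]]
has determinant -8.) The finite-dimensional Fredholm alternative says: either (I - K) is invertible, or ker(I - K) ≠ {0} and then range(I - K) = ker((I - K)^*)^⊥, with dim ker(I - K) = dim ker((I - K)^*). Since det(I - K) ≠ 0, 1 is not an eigenvalue of K and ker(I - K) = {0}, so we are in the first case: for every y there is a unique x = (I - K)^(-1) y. (Explicitly, by the Woodbury identity, (I - U V^T)^(-1) = I + U (I_2 - G)^(-1) V^T.)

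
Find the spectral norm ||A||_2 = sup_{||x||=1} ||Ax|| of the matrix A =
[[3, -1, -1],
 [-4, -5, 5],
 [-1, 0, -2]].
||A||_2 ≈ 8.307 (= sqrt(largest eigenvalue of A^T A))

||A||_2 = sigma_max(A) = sqrt(lambda_max(A^T A)). Form the symmetric matrix M = A^T A =
[[26, 17, -21],
 [17, 26, -24],
 [-21, -24, 30]].
Its characteristic polynomial (trace, sum of principal 2x2 minors, determinant of M give the coefficients) is
  p(λ) = det(λ I - M) = λ^3 - 82λ^2 + 930λ - 2304.
No integer candidate from the rational root theorem (±divisors of 2304) is a root, so the roots are irrational. The cubic discriminant is Δ = 536079600 > 0, so there are three distinct real roots. p(3) = -225 and p(4) = 168 have opposite signs, so a root lies in (3, 4); Newton's method refines it to λ ≈ 3.5272. p(9) = 153 and p(10) = -204 have opposite signs, so a root lies in (9, 10); Newton's method refines it to λ ≈ 9.4659. p(69) = -27 and p(70) = 3996 have opposite signs, so a root lies in (69, 70); Newton's method refines it to λ ≈ 69.0069. Check (Vieta): the three roots sum to 82, matching tr M = 82.
So the eigenvalues of A^T A are ≈ 3.5272, 9.4659, 69.0069 (all ≥ 0, as they must be for A^T A). The largest is λ_max ≈ 69.0069, hence ||A||_2 = sqrt(λ_max) ≈ 8.307.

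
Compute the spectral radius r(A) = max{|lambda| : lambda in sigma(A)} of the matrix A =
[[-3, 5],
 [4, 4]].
r(A) = (1 + sqrt(129))/2 ≈ 6.1789

The eigenvalues of A are the roots of its characteristic polynomial. With M = A (coefficients from the trace and determinant):
  p(λ) = det(λ I - M) = λ^2 - λ - 32.
For λ^2 - λ - 32 the discriminant is 129. It is nonnegative but not a perfect square, so the roots are real and irrational: λ = (1 ± sqrt(129))/2 ≈ 6.1789, -5.1789.
Thus the eigenvalues (to 4 decimals) are 6.1789 (modulus 6.1789); -5.1789 (modulus 5.1789). The spectral radius is the largest modulus: r(A) = (1 + sqrt(129))/2 ≈ 6.1789. (Cross-check: r(A) ≤ ||A||_2 ≈ 6.408; equality holds whenever A is normal, though it can also hold for some non-normal A.)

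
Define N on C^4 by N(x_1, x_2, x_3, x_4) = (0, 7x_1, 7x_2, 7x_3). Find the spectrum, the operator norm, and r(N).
sigma(N) = {0}; ||N|| = 7; r(N) = 0. (N is nilpotent with N^4 = 0.)

On C^4, N is a strictly lower-triangular matrix with 7 on the subdiagonal and zeros elsewhere, so its characteristic polynomial is lambda^4 and every eigenvalue is 0: sigma(N) = {0}. For the operator norm, N e_i = 7e_{i+1} for i = 1, ..., 3 and N e_4 = 0, so the singular values of N are 7 (with multiplicity 3) and 0; hence ||N|| = 7. The spectral radius r(N) = max|lambda| = 0. Note ||N|| > r(N) — characteristic of non-normal nilpotent operators. Indeed N^4 = 0.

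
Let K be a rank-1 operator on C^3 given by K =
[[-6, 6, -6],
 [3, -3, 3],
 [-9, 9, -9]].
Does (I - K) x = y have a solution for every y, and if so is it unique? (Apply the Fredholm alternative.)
(I - K) is invertible (det(I - K) = 19 ≠ 0), so for every y in C^3 the equation (I - K) x = y has a unique solution.

K has rank 1, so it is an outer product K = u v^T: every row of K is a multiple of one row vector. Reading off the entries, u = (-2, 1, -3) and v = (3, -3, 3) (row i of K equals u_i·v^T). A rank-one matrix u v^T satisfies K u = u (v·u) and kills the (2)-dimensional subspace v^⊥, so its characteristic polynomial is lambda^2 (lambda - v·u) with v·u = tr K = -18. Hence the eigenvalues of I - K are 1 (multiplicity 2) and 1 - (-18) = 19, so det(I - K) = 19. (Direct check: I - K =
[[7, -6, 6],
 [-3, 4, -3],
 [9, -9, 10]]
has determinant 19.) The finite-dimensional Fredholm alternative says: either (I - K) is invertible, or ker(I - K) ≠ {0} and then range(I - K) = ker((I - K)^*)^⊥, with dim ker(I - K) = dim ker((I - K)^*). Since det(I - K) ≠ 0, 1 is not an eigenvalue of K and ker(I - K) = {0}, so we are in the first case: for every y there is a unique x = (I - K)^(-1) y. Explicitly, by the Sherman–Morrison formula, (I - u v^T)^(-1) = I + u v^T/(1 - v·u), i.e. (I - K)^(-1) = I + K/(19).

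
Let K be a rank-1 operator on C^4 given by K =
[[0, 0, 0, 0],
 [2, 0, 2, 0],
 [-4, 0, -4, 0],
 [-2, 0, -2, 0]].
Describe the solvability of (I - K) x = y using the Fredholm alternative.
(I - K) is invertible (det(I - K) = 5 ≠ 0), so for every y in C^4 the equation (I - K) x = y has a unique solution.

K has rank 1, so it is an outer product K = u v^T: every row of K is a multiple of one row vector. Reading off the entries, u = (0, -1, 2, 1) and v = (-2, 0, -2, 0) (row i of K equals u_i·v^T). A rank-one matrix u v^T satisfies K u = u (v·u) and kills the (3)-dimensional subspace v^⊥, so its characteristic polynomial is lambda^3 (lambda - v·u) with v·u = tr K = -4. Hence the eigenvalues of I - K are 1 (multiplicity 3) and 1 - (-4) = 5, so det(I - K) = 5. (Direct check: I - K =
[[1, 0, 0, 0],
 [-2, 1, -2, 0],
 [4, 0, 5, 0],
 [2, 0, 2, 1]]
has determinant 5.) The finite-dimensional Fredholm alternative says: either (I - K) is invertible, or ker(I - K) ≠ {0} and then range(I - K) = ker((I - K)^*)^⊥, with dim ker(I - K) = dim ker((I - K)^*). Since det(I - K) ≠ 0, 1 is not an eigenvalue of K and ker(I - K) = {0}, so we are in the first case: for every y there is a unique x = (I - K)^(-1) y. Explicitly, by the Sherman–Morrison formula, (I - u v^T)^(-1) = I + u v^T/(1 - v·u), i.e. (I - K)^(-1) = I + K/(5).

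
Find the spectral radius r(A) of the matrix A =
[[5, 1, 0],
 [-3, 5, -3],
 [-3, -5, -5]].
r(A) ≈ 6.2345

The eigenvalues of A are the roots of its characteristic polynomial. With M = A (coefficients from the trace, the sum of principal 2x2 minors, and det A):
  p(λ) = det(λ I - M) = λ^3 - 5λ^2 - 37λ + 206.
No integer candidate from the rational root theorem (±divisors of 206) is a root, so the roots are irrational. The cubic discriminant is Δ = -119955 < 0, so there is one real root and a complex-conjugate pair. p(-7) = -123 and p(-6) = 32 have opposite signs, so a root lies in (-7, -6); Newton's method refines it to λ ≈ -6.2345. Dividing out (λ - (-6.2345)) leaves approximately λ^2 - 11.2345λ + 33.0418. For λ^2 - 11.2345λ + 33.0418 the discriminant is -5.9529. It is negative, so the remaining roots are the complex-conjugate pair λ ≈ 5.6173 ± 1.2199i. Their product equals the constant term, so |λ|^2 ≈ 33.0418 and |λ| ≈ 5.7482.
Thus the eigenvalues (to 4 decimals) are -6.2345 (modulus 6.2345); 5.6173 ± 1.2199i (modulus 5.7482). The spectral radius is the largest modulus: r(A) ≈ 6.2345. (Cross-check: r(A) ≤ ||A||_2 ≈ 8.3003; equality holds whenever A is normal, though it can also hold for some non-normal A.)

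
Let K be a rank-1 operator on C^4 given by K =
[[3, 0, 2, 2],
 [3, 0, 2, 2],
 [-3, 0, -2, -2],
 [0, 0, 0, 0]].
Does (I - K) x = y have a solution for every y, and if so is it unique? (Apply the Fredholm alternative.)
(I - K) is singular (det(I - K) = 0, i.e. 1 ∈ sigma(K)). (I - K) x = y is solvable iff y ⊥ ker((I - K)^*) = span{(3, 0, 2, 2)}, i.e. iff 3y_1 + 2y_3 + 2y_4 = 0. When solvable, the solutions are x = y + c·(1, 1, -1, 0), c arbitrary (ker(I - K) = span{(1, 1, -1, 0)}, dimension 1).

K has rank 1, so it is an outer product K = u v^T: every row of K is a multiple of one row vector. Reading off the entries, u = (1, 1, -1, 0) and v = (3, 0, 2, 2) (row i of K equals u_i·v^T). A rank-one matrix u v^T satisfies K u = u (v·u) and kills the (3)-dimensional subspace v^⊥, so its characteristic polynomial is lambda^3 (lambda - v·u) with v·u = tr K = 1. Hence the eigenvalues of I - K are 1 (multiplicity 3) and 1 - (1) = 0, so det(I - K) = 0. (Direct check: I - K =
[[-2, 0, -2, -2],
 [-3, 1, -2, -2],
 [3, 0, 3, 2],
 [0, 0, 0, 1]]
has determinant 0.) So 1 is an eigenvalue of K and (I - K) is not invertible. The finite-dimensional Fredholm alternative says: either (I - K) is invertible, or ker(I - K) ≠ {0} and then range(I - K) = ker((I - K)^*)^⊥, with dim ker(I - K) = dim ker((I - K)^*). We are in the second case, so we need both kernels. Kernel of I - K: (I - K) u = u - u (v·u) = u - u = 0, so ker(I - K) = span{u} = span{(1, 1, -1, 0)} (it is exactly 1-dimensional because rank(I - K) = 3). Kernel of the adjoint: K is real, so (I - K)^* = I - K^T = I - v u^T, and (I - v u^T) v = v - v (u·v) = 0; hence ker((I - K)^*) = span{v} = span{(3, 0, 2, 2)}. Therefore (I - K) x = y is solvable iff <y, v> = 0, i.e. iff 3y_1 + 2y_3 + 2y_4 = 0. When this holds, K y = u (v·y) = 0, so (I - K) y = y and x = y is a particular solution; the full solution set is the line x = y + c·u = y + c·(1, 1, -1, 0), c ∈ C.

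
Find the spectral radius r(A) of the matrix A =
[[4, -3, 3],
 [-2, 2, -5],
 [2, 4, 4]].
r(A) ≈ 5.407

The eigenvalues of A are the roots of its characteristic polynomial. With M = A (coefficients from the trace, the sum of principal 2x2 minors, and det A):
  p(λ) = det(λ I - M) = λ^3 - 10λ^2 + 40λ - 82.
No integer candidate from the rational root theorem (±divisors of 82) is a root, so the roots are irrational. The cubic discriminant is Δ = -15148 < 0, so there is one real root and a complex-conjugate pair. p(5) = -7 and p(6) = 14 have opposite signs, so a root lies in (5, 6); Newton's method refines it to λ ≈ 5.407. Dividing out (λ - (5.407)) leaves approximately λ^2 - 4.593λ + 15.1656. For λ^2 - 4.593λ + 15.1656 the discriminant is -39.5665. It is negative, so the remaining roots are the complex-conjugate pair λ ≈ 2.2965 ± 3.1451i. Their product equals the constant term, so |λ|^2 ≈ 15.1656 and |λ| ≈ 3.8943.
Thus the eigenvalues (to 4 decimals) are 5.407 (modulus 5.407); 2.2965 ± 3.1451i (modulus 3.8943). The spectral radius is the largest modulus: r(A) ≈ 5.407. (Cross-check: r(A) ≤ ||A||_2 ≈ 8.4168; equality holds whenever A is normal, though it can also hold for some non-normal A.)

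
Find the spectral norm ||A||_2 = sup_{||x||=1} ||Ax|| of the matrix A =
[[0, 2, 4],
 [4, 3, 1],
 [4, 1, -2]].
||A||_2 ≈ 6.4362 (= sqrt(largest eigenvalue of A^T A))

||A||_2 = sigma_max(A) = sqrt(lambda_max(A^T A)). Form the symmetric matrix M = A^T A =
[[32, 16, -4],
 [16, 14, 9],
 [-4, 9, 21]].
Its characteristic polynomial (trace, sum of principal 2x2 minors, determinant of M give the coefficients) is
  p(λ) = det(λ I - M) = λ^3 - 67λ^2 + 1061λ - 64.
No integer candidate from the rational root theorem (±divisors of 64) is a root, so the roots are irrational. The cubic discriminant is Δ = 280587949 > 0, so there are three distinct real roots. p(0) = -64 and p(1) = 931 have opposite signs, so a root lies in (0, 1); Newton's method refines it to λ ≈ 0.0606. p(25) = 211 and p(26) = -194 have opposite signs, so a root lies in (25, 26); Newton's method refines it to λ ≈ 25.5151. p(41) = -269 and p(42) = 398 have opposite signs, so a root lies in (41, 42); Newton's method refines it to λ ≈ 41.4243. Check (Vieta): the three roots sum to 67, matching tr M = 67.
So the eigenvalues of A^T A are ≈ 0.0606, 25.5151, 41.4243 (all ≥ 0, as they must be for A^T A). The largest is λ_max ≈ 41.4243, hence ||A||_2 = sqrt(λ_max) ≈ 6.4362.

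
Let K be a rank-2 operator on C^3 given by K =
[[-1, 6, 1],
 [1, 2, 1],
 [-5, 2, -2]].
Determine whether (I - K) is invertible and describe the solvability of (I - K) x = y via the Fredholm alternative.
(I - K) is invertible (det(I - K) = -5 ≠ 0), so for every y in C^3 the equation (I - K) x = y has a unique solution.

K has rank 2 and factors as K = U V^T = u1 v1^T + u2 v2^T with u1 = (-3, -1, -1), v1 = (-1, -2, -1), u2 = (2, 0, 3), v2 = (-2, 0, -1) (multiplying out reproduces the displayed K). The nonzero eigenvalues of U V^T coincide with those of the 2 x 2 matrix G = V^T U = [[v1·u1, v1·u2], [v2·u1, v2·u2]] = [[6, -5], [7, -7]], and by the Sylvester determinant identity det(I_3 - U V^T) = det(I_2 - V^T U) = det([[-5, 5], [-7, 8]]) = (-5)(8) - (5)(-7) = -5. (Direct check: I - K =
[[2, -6, -1],
 [-1, -1, -1],
 [5, -2, 3]]
has determinant -5.) The finite-dimensional Fredholm alternative says: either (I - K) is invertible, or ker(I - K) ≠ {0} and then range(I - K) = ker((I - K)^*)^⊥, with dim ker(I - K) = dim ker((I - K)^*). Since det(I - K) ≠ 0, 1 is not an eigenvalue of K and ker(I - K) = {0}, so we are in the first case: for every y there is a unique x = (I - K)^(-1) y. (Explicitly, by the Woodbury identity, (I - U V^T)^(-1) = I + U (I_2 - G)^(-1) V^T.)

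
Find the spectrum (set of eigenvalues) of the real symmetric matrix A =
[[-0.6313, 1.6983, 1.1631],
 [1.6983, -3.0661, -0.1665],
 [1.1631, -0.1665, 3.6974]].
sigma(A) ≈ {-4, 0, 4}

A is real symmetric, so its spectrum consists of real eigenvalues. Expanding the characteristic polynomial of the displayed matrix gives
  det(λ I - A) = p(λ) = λ^3 + (0)λ^2 + (-16)λ + (0).
Solving p(λ) = 0 yields eigenvalues ≈ -4, 0, 4. (A is shown rounded to 4 decimals, so these recover the underlying integer eigenvalues to within that precision.)
Verification: the trace of A = 0 equals the sum of eigenvalues 0, and det(A) ≈ 0.0002 matches the eigenvalue product 0.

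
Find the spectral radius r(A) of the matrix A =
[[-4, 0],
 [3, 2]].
r(A) = 4

The eigenvalues of A are the roots of its characteristic polynomial. With M = A (coefficients from the trace and determinant):
  p(λ) = det(λ I - M) = λ^2 + 2λ - 8.
For λ^2 + 2λ - 8 the discriminant is 36. It is a perfect square (6^2), so the roots are rational: λ = (-2 ± 6)/2 = 2, -4.
Thus the eigenvalues (to 4 decimals) are 2 (modulus 2); -4 (modulus 4). The spectral radius is the largest modulus: r(A) = 4. (Cross-check: r(A) ≤ ||A||_2 ≈ 5.1569; equality holds whenever A is normal, though it can also hold for some non-normal A.)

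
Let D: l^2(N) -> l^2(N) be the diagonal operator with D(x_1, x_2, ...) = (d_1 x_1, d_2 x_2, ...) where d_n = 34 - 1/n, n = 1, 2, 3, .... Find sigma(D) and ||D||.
sigma(D) = {34 - 1/n : n ≥ 1} ∪ {34}; ||D|| = 34

A bounded diagonal operator on l^2 with diagonal entries d_n has spectrum equal to the closure of {d_n : n ≥ 1}: every d_n is an eigenvalue (with eigenvector e_n), so {d_n} ⊂ sigma(D); the spectrum is closed, so its closure is too; and for lambda not in the closure, (D - lambda I) has bounded inverse (the diagonal entries 1/(d_n - lambda) are bounded). For our sequence d_n = 34 - 1/n, n = 1, 2, 3, ...:
  - {d_n} = {34 - 1/n : n ≥ 1}; the only limit point is 34
  - closure = {34 - 1/n : n ≥ 1} ∪ {34}
For the norm: a diagonal operator has ||D|| = sup_n |d_n|. Here d_n = 34 - 1/n increases monotonically from d_1 = 33 toward 34, with all terms in [33, 34); so sup_n |d_n| = 34 (the supremum is the limit, not attained). So ||D|| = 34.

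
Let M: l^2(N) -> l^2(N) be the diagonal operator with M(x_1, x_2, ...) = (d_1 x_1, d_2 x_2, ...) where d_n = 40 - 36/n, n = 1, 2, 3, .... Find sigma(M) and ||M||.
sigma(M) = {40 - 36/n : n ≥ 1} ∪ {40}; ||M|| = 40

A bounded diagonal operator on l^2 with diagonal entries d_n has spectrum equal to the closure of {d_n : n ≥ 1}: every d_n is an eigenvalue (with eigenvector e_n), so {d_n} ⊂ sigma(M); the spectrum is closed, so its closure is too; and for lambda not in the closure, (M - lambda I) has bounded inverse (the diagonal entries 1/(d_n - lambda) are bounded). For our sequence d_n = 40 - 36/n, n = 1, 2, 3, ...:
  - {d_n} = {40 - 36/n : n ≥ 1}; the only limit point is 40
  - closure = {40 - 36/n : n ≥ 1} ∪ {40}
For the norm: a diagonal operator has ||M|| = sup_n |d_n|. Here d_n = 40 - 36/n increases monotonically from d_1 = 4 toward 40, with all terms in [4, 40); so sup_n |d_n| = 40 (the supremum is the limit, not attained). So ||M|| = 40.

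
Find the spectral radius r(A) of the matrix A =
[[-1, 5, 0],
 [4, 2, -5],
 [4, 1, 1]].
r(A) ≈ 5.3743

The eigenvalues of A are the roots of its characteristic polynomial. With M = A (coefficients from the trace, the sum of principal 2x2 minors, and det A):
  p(λ) = det(λ I - M) = λ^3 - 2λ^2 - 16λ + 127.
No integer candidate from the rational root theorem (±divisors of 127) is a root, so the roots are irrational. The cubic discriminant is Δ = -340859 < 0, so there is one real root and a complex-conjugate pair. p(-6) = -65 and p(-5) = 32 have opposite signs, so a root lies in (-6, -5); Newton's method refines it to λ ≈ -5.3743. Dividing out (λ - (-5.3743)) leaves approximately λ^2 - 7.3743λ + 23.6312. For λ^2 - 7.3743λ + 23.6312 the discriminant is -40.145. It is negative, so the remaining roots are the complex-conjugate pair λ ≈ 3.6871 ± 3.168i. Their product equals the constant term, so |λ|^2 ≈ 23.6312 and |λ| ≈ 4.8612.
Thus the eigenvalues (to 4 decimals) are -5.3743 (modulus 5.3743); 3.6871 ± 3.168i (modulus 4.8612). The spectral radius is the largest modulus: r(A) ≈ 5.3743. (Cross-check: r(A) ≤ ||A||_2 ≈ 7.1847; equality holds whenever A is normal, though it can also hold for some non-normal A.)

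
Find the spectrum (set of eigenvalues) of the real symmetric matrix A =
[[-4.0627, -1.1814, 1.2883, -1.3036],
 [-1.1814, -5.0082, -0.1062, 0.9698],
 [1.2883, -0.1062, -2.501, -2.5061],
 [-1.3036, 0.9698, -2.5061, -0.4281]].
sigma(A) ≈ {-6, -4, 2} (-4 with multiplicity 2)

A is real symmetric, so its spectrum consists of real eigenvalues. Expanding the characteristic polynomial of the displayed matrix gives
  det(λ I - A) = p(λ) = λ^4 + (12)λ^3 + (36)λ^2 + (-32)λ + (-192).
Solving p(λ) = 0 yields eigenvalues ≈ -6, -4, -4, 2. (A is shown rounded to 4 decimals, so these recover the underlying integer eigenvalues to within that precision.)
Verification: the trace of A = -12 equals the sum of eigenvalues -12, and det(A) ≈ -191.9999 matches the eigenvalue product -192.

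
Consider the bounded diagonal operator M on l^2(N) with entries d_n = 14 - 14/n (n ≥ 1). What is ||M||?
||M|| = 14

For a diagonal operator on l^2 with entries d_n, ||M|| = sup_n |d_n|. Here d_1 = 0, d_2 = 7, ..., and d_n = 14 - 14/n increases monotonically toward 14. All terms lie in [0, 14), so |d_n| = d_n and the supremum is the limit 14, which is not attained by any individual d_n. Hence ||M|| = 14.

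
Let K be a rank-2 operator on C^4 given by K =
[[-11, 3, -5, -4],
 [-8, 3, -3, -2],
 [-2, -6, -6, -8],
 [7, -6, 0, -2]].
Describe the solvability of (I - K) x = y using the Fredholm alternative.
(I - K) is invertible (det(I - K) = 72 ≠ 0), so for every y in C^4 the equation (I - K) x = y has a unique solution.

K has rank 2 and factors as K = U V^T = u1 v1^T + u2 v2^T with u1 = (3, 2, 2, -1), v1 = (-3, 0, -2, -2), u2 = (1, 1, -2, -2), v2 = (-2, 3, 1, 2) (multiplying out reproduces the displayed K). The nonzero eigenvalues of U V^T coincide with those of the 2 x 2 matrix G = V^T U = [[v1·u1, v1·u2], [v2·u1, v2·u2]] = [[-11, 5], [0, -5]], and by the Sylvester determinant identity det(I_4 - U V^T) = det(I_2 - V^T U) = det([[12, -5], [0, 6]]) = (12)(6) - (-5)(0) = 72. (Direct check: I - K =
[[12, -3, 5, 4],
 [8, -2, 3, 2],
 [2, 6, 7, 8],
 [-7, 6, 0, 3]]
has determinant 72.) The finite-dimensional Fredholm alternative says: either (I - K) is invertible, or ker(I - K) ≠ {0} and then range(I - K) = ker((I - K)^*)^⊥, with dim ker(I - K) = dim ker((I - K)^*). Since det(I - K) ≠ 0, 1 is not an eigenvalue of K and ker(I - K) = {0}, so we are in the first case: for every y there is a unique x = (I - K)^(-1) y. (Explicitly, by the Woodbury identity, (I - U V^T)^(-1) = I + U (I_2 - G)^(-1) V^T.)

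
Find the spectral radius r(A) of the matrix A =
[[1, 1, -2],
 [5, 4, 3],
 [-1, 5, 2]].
r(A) ≈ 6.308

The eigenvalues of A are the roots of its characteristic polynomial. With M = A (coefficients from the trace, the sum of principal 2x2 minors, and det A):
  p(λ) = det(λ I - M) = λ^3 - 7λ^2 - 8λ + 78.
No integer candidate from the rational root theorem (±divisors of 78) is a root, so the roots are irrational. The cubic discriminant is Δ = 26556 > 0, so there are three distinct real roots. p(-4) = -66 and p(-3) = 12 have opposite signs, so a root lies in (-4, -3); Newton's method refines it to λ ≈ -3.1874. p(3) = 18 and p(4) = -2 have opposite signs, so a root lies in (3, 4); Newton's method refines it to λ ≈ 3.8794. p(6) = -6 and p(7) = 22 have opposite signs, so a root lies in (6, 7); Newton's method refines it to λ ≈ 6.308. Check (Vieta): the three roots sum to 7, matching tr M = 7.
Thus the eigenvalues (to 4 decimals) are -3.1874 (modulus 3.1874); 3.8794 (modulus 3.8794); 6.308 (modulus 6.308). The spectral radius is the largest modulus: r(A) ≈ 6.308. (Cross-check: r(A) ≤ ||A||_2 ≈ 7.9606; equality holds whenever A is normal, though it can also hold for some non-normal A.)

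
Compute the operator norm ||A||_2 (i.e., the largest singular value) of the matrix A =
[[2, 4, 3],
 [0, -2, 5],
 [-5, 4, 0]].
||A||_2 ≈ 6.738 (= sqrt(largest eigenvalue of A^T A))

||A||_2 = sigma_max(A) = sqrt(lambda_max(A^T A)). Form the symmetric matrix M = A^T A =
[[29, -12, 6],
 [-12, 36, 2],
 [6, 2, 34]].
Its characteristic polynomial (trace, sum of principal 2x2 minors, determinant of M give the coefficients) is
  p(λ) = det(λ I - M) = λ^3 - 99λ^2 + 3070λ - 28900.
No integer candidate from the rational root theorem (±divisors of 28900) is a root, so the roots are irrational. The cubic discriminant is Δ = 22824500 > 0, so there are three distinct real roots. p(17) = -408 and p(18) = 116 have opposite signs, so a root lies in (17, 18); Newton's method refines it to λ ≈ 17.7627. p(35) = 150 and p(36) = -28 have opposite signs, so a root lies in (35, 36); Newton's method refines it to λ ≈ 35.8367. p(45) = -100 and p(46) = 172 have opposite signs, so a root lies in (45, 46); Newton's method refines it to λ ≈ 45.4007. Check (Vieta): the three roots sum to 99, matching tr M = 99.
So the eigenvalues of A^T A are ≈ 17.7627, 35.8367, 45.4007 (all ≥ 0, as they must be for A^T A). The largest is λ_max ≈ 45.4007, hence ||A||_2 = sqrt(λ_max) ≈ 6.738.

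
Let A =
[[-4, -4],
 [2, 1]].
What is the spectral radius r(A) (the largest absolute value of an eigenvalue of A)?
r(A) = 2

The eigenvalues of A are the roots of its characteristic polynomial. With M = A (coefficients from the trace and determinant):
  p(λ) = det(λ I - M) = λ^2 + 3λ + 4.
For λ^2 + 3λ + 4 the discriminant is -7. It is negative, so the roots are the complex-conjugate pair λ = -3/2 ± (sqrt(7)/2) i ≈ -1.5 ± 1.3229i. For a conjugate pair the product of the roots equals the constant term, so |λ|^2 = 4 and |λ| = sqrt(4) = 2.
Thus the eigenvalues (to 4 decimals) are -1.5 ± 1.3229i (modulus 2). The spectral radius is the largest modulus: r(A) = 2. (Cross-check: r(A) ≤ ||A||_2 ≈ 6.0467; equality holds whenever A is normal, though it can also hold for some non-normal A.)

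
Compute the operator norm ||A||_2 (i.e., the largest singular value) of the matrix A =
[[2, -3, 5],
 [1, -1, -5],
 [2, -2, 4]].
||A||_2 ≈ 8.6815 (= sqrt(largest eigenvalue of A^T A))

||A||_2 = sigma_max(A) = sqrt(lambda_max(A^T A)). Form the symmetric matrix M = A^T A =
[[9, -11, 13],
 [-11, 14, -18],
 [13, -18, 66]].
Its characteristic polynomial (trace, sum of principal 2x2 minors, determinant of M give the coefficients) is
  p(λ) = det(λ I - M) = λ^3 - 89λ^2 + 1030λ - 196.
No integer candidate from the rational root theorem (±divisors of 196) is a root, so the roots are irrational. The cubic discriminant is Δ = 3802159732 > 0, so there are three distinct real roots. p(0) = -196 and p(1) = 746 have opposite signs, so a root lies in (0, 1); Newton's method refines it to λ ≈ 0.1935. p(13) = 350 and p(14) = -476 have opposite signs, so a root lies in (13, 14); Newton's method refines it to λ ≈ 13.4382. p(75) = -1696 and p(76) = 2996 have opposite signs, so a root lies in (75, 76); Newton's method refines it to λ ≈ 75.3683. Check (Vieta): the three roots sum to 89, matching tr M = 89.
So the eigenvalues of A^T A are ≈ 0.1935, 13.4382, 75.3683 (all ≥ 0, as they must be for A^T A). The largest is λ_max ≈ 75.3683, hence ||A||_2 = sqrt(λ_max) ≈ 8.6815.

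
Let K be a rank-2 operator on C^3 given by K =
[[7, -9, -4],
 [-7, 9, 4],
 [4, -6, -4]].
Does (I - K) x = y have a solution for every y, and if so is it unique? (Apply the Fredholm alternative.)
(I - K) is invertible (det(I - K) = -35 ≠ 0), so for every y in C^3 the equation (I - K) x = y has a unique solution.

K has rank 2 and factors as K = U V^T = u1 v1^T + u2 v2^T with u1 = (2, -2, 2), v1 = (2, -3, -2), u2 = (1, -1, 0), v2 = (3, -3, 0) (multiplying out reproduces the displayed K). The nonzero eigenvalues of U V^T coincide with those of the 2 x 2 matrix G = V^T U = [[v1·u1, v1·u2], [v2·u1, v2·u2]] = [[6, 5], [12, 6]], and by the Sylvester determinant identity det(I_3 - U V^T) = det(I_2 - V^T U) = det([[-5, -5], [-12, -5]]) = (-5)(-5) - (-5)(-12) = -35. (Direct check: I - K =
[[-6, 9, 4],
 [7, -8, -4],
 [-4, 6, 5]]
has determinant -35.) The finite-dimensional Fredholm alternative says: either (I - K) is invertible, or ker(I - K) ≠ {0} and then range(I - K) = ker((I - K)^*)^⊥, with dim ker(I - K) = dim ker((I - K)^*). Since det(I - K) ≠ 0, 1 is not an eigenvalue of K and ker(I - K) = {0}, so we are in the first case: for every y there is a unique x = (I - K)^(-1) y. (Explicitly, by the Woodbury identity, (I - U V^T)^(-1) = I + U (I_2 - G)^(-1) V^T.)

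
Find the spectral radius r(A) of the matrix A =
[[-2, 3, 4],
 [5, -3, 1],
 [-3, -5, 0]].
r(A) ≈ 7.0117

The eigenvalues of A are the roots of its characteristic polynomial. With M = A (coefficients from the trace, the sum of principal 2x2 minors, and det A):
  p(λ) = det(λ I - M) = λ^3 + 5λ^2 + 8λ + 155.
No integer candidate from the rational root theorem (±divisors of 155) is a root, so the roots are irrational. The cubic discriminant is Δ = -615023 < 0, so there is one real root and a complex-conjugate pair. p(-8) = -101 and p(-7) = 1 have opposite signs, so a root lies in (-8, -7); Newton's method refines it to λ ≈ -7.0117. Dividing out (λ - (-7.0117)) leaves approximately λ^2 - 2.0117λ + 22.1058. For λ^2 - 2.0117λ + 22.1058 the discriminant is -84.3761. It is negative, so the remaining roots are the complex-conjugate pair λ ≈ 1.0059 ± 4.5928i. Their product equals the constant term, so |λ|^2 ≈ 22.1058 and |λ| ≈ 4.7017.
Thus the eigenvalues (to 4 decimals) are -7.0117 (modulus 7.0117); 1.0059 ± 4.5928i (modulus 4.7017). The spectral radius is the largest modulus: r(A) ≈ 7.0117. (Cross-check: r(A) ≤ ||A||_2 ≈ 7.0428; equality holds whenever A is normal, though it can also hold for some non-normal A.)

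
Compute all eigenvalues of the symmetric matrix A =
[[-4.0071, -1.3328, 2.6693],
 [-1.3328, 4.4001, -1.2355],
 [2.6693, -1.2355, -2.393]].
sigma(A) ≈ {-6, -1, 5}

A is real symmetric, so its spectrum consists of real eigenvalues. Expanding the characteristic polynomial of the displayed matrix gives
  det(λ I - A) = p(λ) = λ^3 + (2)λ^2 + (-29)λ + (-30).
Solving p(λ) = 0 yields eigenvalues ≈ -6, -1, 5. (A is shown rounded to 4 decimals, so these recover the underlying integer eigenvalues to within that precision.)
Verification: the trace of A = -2 equals the sum of eigenvalues -2, and det(A) ≈ 29.9995 matches the eigenvalue product 30.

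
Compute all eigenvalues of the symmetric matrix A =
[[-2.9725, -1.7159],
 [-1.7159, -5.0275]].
sigma(A) ≈ {-6, -2}

A is real symmetric, so its spectrum consists of real eigenvalues. Expanding the characteristic polynomial of the displayed matrix gives
  det(λ I - A) = p(λ) = λ^2 + (8)λ + (12).
Solving p(λ) = 0 yields eigenvalues ≈ -6, -2. (A is shown rounded to 4 decimals, so these recover the underlying integer eigenvalues to within that precision.)
Verification: the trace of A = -8 equals the sum of eigenvalues -8, and det(A) ≈ 11.9999 matches the eigenvalue product 12.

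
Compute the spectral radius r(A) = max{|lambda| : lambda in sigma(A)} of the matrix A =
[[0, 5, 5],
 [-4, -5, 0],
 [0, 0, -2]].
r(A) = sqrt(20) ≈ 4.4721

The eigenvalues of A are the roots of its characteristic polynomial. With M = A (coefficients from the trace, the sum of principal 2x2 minors, and det A):
  p(λ) = det(λ I - M) = λ^3 + 7λ^2 + 30λ + 40.
By the rational root theorem any rational root is an integer divisor of 40. Testing λ = -2: p(-2) = -8 + 28 - 60 + 40 = 0, so λ = -2 is a root. Dividing out (λ + 2) leaves p(λ) = (λ + 2)(λ^2 + 5λ + 20). For λ^2 + 5λ + 20 the discriminant is -55. It is negative, so the roots are the complex-conjugate pair λ = -5/2 ± (sqrt(55)/2) i ≈ -2.5 ± 3.7081i. For a conjugate pair the product of the roots equals the constant term, so |λ|^2 = 20 and |λ| = sqrt(20) ≈ 4.4721.
Thus the eigenvalues (to 4 decimals) are -2.5 ± 3.7081i (modulus 4.4721); -2 (modulus 2). The spectral radius is the largest modulus: r(A) = sqrt(20) ≈ 4.4721. (Cross-check: r(A) ≤ ||A||_2 ≈ 8.4723; equality holds whenever A is normal, though it can also hold for some non-normal A.)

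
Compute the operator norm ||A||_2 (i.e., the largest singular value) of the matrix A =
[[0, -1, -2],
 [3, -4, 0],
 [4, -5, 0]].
||A||_2 ≈ 8.1639 (= sqrt(largest eigenvalue of A^T A))

||A||_2 = sigma_max(A) = sqrt(lambda_max(A^T A)). Form the symmetric matrix M = A^T A =
[[25, -32, 0],
 [-32, 42, 2],
 [0, 2, 4]].
Its characteristic polynomial (trace, sum of principal 2x2 minors, determinant of M give the coefficients) is
  p(λ) = det(λ I - M) = λ^3 - 71λ^2 + 290λ - 4.
No integer candidate from the rational root theorem (±divisors of 4) is a root, so the roots are irrational. The cubic discriminant is Δ = 322147572 > 0, so there are three distinct real roots. p(0) = -4 and p(1) = 216 have opposite signs, so a root lies in (0, 1); Newton's method refines it to λ ≈ 0.0138. p(4) = 84 and p(5) = -204 have opposite signs, so a root lies in (4, 5); Newton's method refines it to λ ≈ 4.3364. p(66) = -2644 and p(67) = 1470 have opposite signs, so a root lies in (66, 67); Newton's method refines it to λ ≈ 66.6498. Check (Vieta): the three roots sum to 71, matching tr M = 71.
So the eigenvalues of A^T A are ≈ 0.0138, 4.3364, 66.6498 (all ≥ 0, as they must be for A^T A). The largest is λ_max ≈ 66.6498, hence ||A||_2 = sqrt(λ_max) ≈ 8.1639.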